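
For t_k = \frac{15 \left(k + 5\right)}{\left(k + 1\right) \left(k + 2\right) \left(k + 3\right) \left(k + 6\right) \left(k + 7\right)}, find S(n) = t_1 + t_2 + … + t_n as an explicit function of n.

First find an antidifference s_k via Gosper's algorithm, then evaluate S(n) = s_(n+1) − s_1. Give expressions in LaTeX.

Step 1: r(k) = (k + 1)*(k + 6)**2/((k + 4)*(k + 5)*(k + 8)).
So A=k + 1 and B=k + 8, with C=k**3 + 14*k**2 + 65*k + 100.
Key eq: (k + 1)·f(k+1) = (k + 7)·f(k) + (k**3 + 14*k**2 + 65*k + 100).
Bound: deg f ≤ 6.
Coefficient equations give f(k) = k*(k + 3)*(k + 4)**2*(k + 5)**2/36.
Certificate R = B(k−1)f/C = k*(k + 3)*(k + 4)*(k + 7)/36 gives s_k = 5*k*(k**2 + 9*k + 20)/(12*(k**3 + 9*k**2 + 20*k + 12)).
Δs = 15*(k + 5)/(k**5 + 19*k**4 + 131*k**3 + 401*k**2 + 540*k + 252), as required.
Evaluate: s_(n+1) = 5*(n**3 + 12*n**2 + 41*n + 30)/(12*(n**3 + 12*n**2 + 41*n + 42)); subtract s_(1) = 25/84 ⇒ S(n) = 5*n*(n**2 + 12*n + 41)/(42*(n**3 + 12*n**2 + 41*n + 42)).

S(n) = \frac{5 n \left(n^{2} + 12 n + 41\right)}{42 \left(n^{3} + 12 n^{2} + 41 n + 42\right)}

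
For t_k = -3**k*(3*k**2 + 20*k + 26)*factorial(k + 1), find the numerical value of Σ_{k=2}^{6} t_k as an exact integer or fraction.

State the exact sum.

r(k) = 3*(3*k**3 + 32*k**2 + 101*k + 98)/(3*k**2 + 20*k + 26) after simplifying.
Normal form (A,B,C) = (3*k + 6, 1, k**2 + 20*k/3 + 26/3).
Solve (3*k + 6)·f(k+1) − (1)·f(k) = k**2 + 20*k/3 + 26/3.
deg f ≤ 1 (via 1,0,2).
A polynomial solution: f(k) = (k + 4)/3.
So s_k = (B(k−1)f/C)·t_k = ((k + 4)/(3*k**2 + 20*k + 26))·t_k = -3**k*(k + 4)*factorial(k + 1).
Δs = -3**k*(3*k**2 + 20*k + 26)*factorial(k + 1), as required.
Sum = s_(7) − s_(2); s_(7) = -969978240, s_(2) = -324 ⇒ -969977916.

Σ = -969977916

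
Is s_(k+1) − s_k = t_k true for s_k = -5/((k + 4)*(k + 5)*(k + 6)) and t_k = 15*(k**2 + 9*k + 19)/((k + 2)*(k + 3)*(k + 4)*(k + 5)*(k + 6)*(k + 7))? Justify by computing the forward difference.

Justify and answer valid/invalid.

s_(k+1) = -5/((k + 5)*(k + 6)*(k + 7))
s_(k+1) − s_k = 15/((k + 4)*(k + 5)*(k + 6)*(k + 7))
(s_(k+1) − s_k) − t_k = 15*(-4*k - 13)/(k**6 + 27*k**5 + 295*k**4 + 1665*k**3 + 5104*k**2 + 8028*k + 5040)

Invalid: residual 15*(-4*k - 13)/(k**6 + 27*k**5 + 295*k**4 + 1665*k**3 + 5104*k**2 + 8028*k + 5040) ≠ 0.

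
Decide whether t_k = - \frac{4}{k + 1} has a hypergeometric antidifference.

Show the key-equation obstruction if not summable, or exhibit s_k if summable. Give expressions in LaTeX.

Step 1: r(k) = (k + 1)/(k + 2).
Factor: A=k + 1; B=k + 2; C=1.
Solve (k + 1)·f(k+1) − (k + 1)·f(k) = 1.
Bound: deg f ≤ 0.
Generic f = c0 gives residual -1; -1 = 0 cannot hold, so t_k is not Gosper-summable.

No — key equation has no polynomial f.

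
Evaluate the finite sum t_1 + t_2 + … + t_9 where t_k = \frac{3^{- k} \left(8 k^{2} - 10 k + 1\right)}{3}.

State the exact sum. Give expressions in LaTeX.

r(k) = (8*k**2 + 6*k - 1)/(3*(8*k**2 - 10*k + 1)) after simplifying.
Factor: A=1/3; B=1; C=k**2 - 5*k/4 + 1/8.
Need (1/3)·f(k+1) − (1)·f(k) = k**2 - 5*k/4 + 1/8.
d = 2 from the (0,0,2) case.
Solving with deg f ≤ 2: f(k) = -3*(4*k**2 - k + 2)/8.
So s_k = (B(k−1)f/C)·t_k = (-3*(4*k**2 - k + 2)/(8*k**2 - 10*k + 1))·t_k = (-4*k**2 + k - 2)/3**k.
Verify: (8*k**2 - 10*k + 1)/(3*3**k) matches t_k.
Sum = s_(10) − s_(1); s_(10) = -392/59049, s_(1) = -5/3 ⇒ 98023/59049.

Σ = 98023/59049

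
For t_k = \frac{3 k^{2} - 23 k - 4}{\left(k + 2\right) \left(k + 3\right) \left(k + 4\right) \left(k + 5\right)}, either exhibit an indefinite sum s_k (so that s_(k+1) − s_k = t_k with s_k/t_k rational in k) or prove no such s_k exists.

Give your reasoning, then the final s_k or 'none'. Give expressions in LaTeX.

r(k) = (k + 2)*(23*k - 3*(k + 1)**2 + 27)/((k + 6)*(-3*k**2 + 23*k + 4)) after simplifying.
Factor: A=k + 2; B=k + 6; C=k**2 - 23*k/3 - 4/3.
f must satisfy (k + 2)·f(k+1) − (k + 5)·f(k) = k**2 - 23*k/3 - 4/3.
From deg A=1, deg B=1, deg C=2: d=3.
Solving with deg f ≤ 3: f(k) = -k*(k**2 + 45*k - 22)/36.
R(k) = B(k−1)·f(k)/C(k) = -k*(k + 5)*(k**2 + 45*k - 22)/(12*(3*k**2 - 23*k - 4)); s_k = R·t_k = k*(-k**2 - 45*k + 22)/(12*(k + 2)*(k + 3)*(k + 4)).
s_(k+1) − s_k = (3*k**2 - 23*k - 4)/(k**4 + 14*k**3 + 71*k**2 + 154*k + 120) = t_k.

s_k = \frac{k \left(- k^{2} - 45 k + 22\right)}{12 \left(k + 2\right) \left(k + 3\right) \left(k + 4\right)}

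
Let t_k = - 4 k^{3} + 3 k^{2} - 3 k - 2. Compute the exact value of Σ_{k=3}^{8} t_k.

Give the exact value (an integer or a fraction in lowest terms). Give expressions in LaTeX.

Σ = -4662

Step 1: r(k) = (4*k**3 + 9*k**2 + 9*k + 6)/(4*k**3 - 3*k**2 + 3*k + 2).
So A=1 and B=1, with C=k**3 - 3*k**2/4 + 3*k/4 + 1/2.
Solve (1)·f(k+1) − (1)·f(k) = k**3 - 3*k**2/4 + 3*k/4 + 1/2.
From deg A=0, deg B=0, deg C=3: d=4.
Solving with deg f ≤ 4: f(k) = k**2*(k**2 - 3*k + 4)/4.
Then R = B(k−1)f/C = k**2*(k**2 - 3*k + 4)/(4*k**3 - 3*k**2 + 3*k + 2), so s_k = R(k)·t_k = k**2*(-k**2 + 3*k - 4).
Verify: -4*k**3 + 3*k**2 - 3*k - 2 matches t_k.
Telescoping: Σ = s_(9) − s_(3) = -4698 − (-36) = -4662.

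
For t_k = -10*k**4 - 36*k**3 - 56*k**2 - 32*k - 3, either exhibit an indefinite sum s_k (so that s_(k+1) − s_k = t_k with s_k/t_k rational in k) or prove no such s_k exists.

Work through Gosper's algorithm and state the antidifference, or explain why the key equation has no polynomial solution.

Ratio r(k) = (10*k**4 + 76*k**3 + 224*k**2 + 292*k + 137)/(10*k**4 + 36*k**3 + 56*k**2 + 32*k + 3).
So A=1 and B=1, with C=k**4 + 18*k**3/5 + 28*k**2/5 + 16*k/5 + 3/10.
Solve (1)·f(k+1) − (1)·f(k) = k**4 + 18*k**3/5 + 28*k**2/5 + 16*k/5 + 3/10.
Degrees (0,0,4) ⇒ d ≤ 5.
Solve for f: f(k) = k*(2*k**4 + 4*k**3 + 4*k**2 - 3*k - 4)/10 (degree 5 ≤ 5).
R(k) = B(k−1)·f(k)/C(k) = k*(2*k**4 + 4*k**3 + 4*k**2 - 3*k - 4)/(10*k**4 + 36*k**3 + 56*k**2 + 32*k + 3); s_k = R·t_k = k*(-2*k**4 - 4*k**3 - 4*k**2 + 3*k + 4).
Δs = -10*k**4 - 36*k**3 - 56*k**2 - 32*k - 3, as required.

s_k = k*(-2*k**4 - 4*k**3 - 4*k**2 + 3*k + 4)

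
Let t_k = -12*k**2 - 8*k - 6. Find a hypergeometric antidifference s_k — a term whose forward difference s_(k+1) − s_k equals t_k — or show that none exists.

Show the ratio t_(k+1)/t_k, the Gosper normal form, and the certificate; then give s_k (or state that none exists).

Ratio r(k) = (6*k**2 + 16*k + 13)/(6*k**2 + 4*k + 3).
Take A(k)=1, B(k)=1, C(k)=k**2 + 2*k/3 + 1/2.
Need (1)·f(k+1) − (1)·f(k) = k**2 + 2*k/3 + 1/2.
d = 3 from the (0,0,2) case.
Solving with deg f ≤ 3: f(k) = k*(2*k**2 - k + 2)/6.
Then R = B(k−1)f/C = k*(2*k**2 - k + 2)/(6*k**2 + 4*k + 3), so s_k = R(k)·t_k = 2*k*(-2*k**2 + k - 2).
Δs = -12*k**2 - 8*k - 6, as required.

s_k = 2*k*(-2*k**2 + k - 2)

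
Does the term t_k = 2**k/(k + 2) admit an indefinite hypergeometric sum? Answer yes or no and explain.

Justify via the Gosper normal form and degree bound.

The ratio is 2*(k + 2)/(k + 3).
Take A(k)=2*k + 4, B(k)=k + 3, C(k)=1.
Set up (2*k + 4)·f(k+1) − (k + 2)·f(k) − (1) = 0.
deg f ≤ -1 (via 1,1,0).
d = -1 < 0 ⇒ no nonzero polynomial f; not summable.

No. Not Gosper-summable.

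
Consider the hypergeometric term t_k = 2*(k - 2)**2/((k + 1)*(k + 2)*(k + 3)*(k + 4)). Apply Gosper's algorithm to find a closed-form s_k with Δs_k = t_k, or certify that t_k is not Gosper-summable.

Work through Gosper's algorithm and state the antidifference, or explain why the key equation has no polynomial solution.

s_k = k*(k**2 + 2*k + 13)/(2*(k**3 + 6*k**2 + 11*k + 6))

r(k) = (k - 1)**2*(k + 1)/((k - 2)**2*(k + 5)) after simplifying.
Gosper form: A/B · C(k+1)/C(k) with A=k + 1, B=k + 5, C=k**2 - 4*k + 4.
f must satisfy (k + 1)·f(k+1) − (k + 4)·f(k) = k**2 - 4*k + 4.
Degrees (1,1,2) ⇒ d ≤ 3.
Solving with deg f ≤ 3: f(k) = k*(k**2 + 2*k + 13)/4.
Get s_k = R·t_k = k*(k**2 + 2*k + 13)/(2*(k**3 + 6*k**2 + 11*k + 6)) with R(k) = B(k−1)f(k)/C(k) = k*(k + 4)*(k**2 + 2*k + 13)/(4*(k - 2)**2).
Verify: 2*(k**2 - 4*k + 4)/(k**4 + 10*k**3 + 35*k**2 + 50*k + 24) matches t_k.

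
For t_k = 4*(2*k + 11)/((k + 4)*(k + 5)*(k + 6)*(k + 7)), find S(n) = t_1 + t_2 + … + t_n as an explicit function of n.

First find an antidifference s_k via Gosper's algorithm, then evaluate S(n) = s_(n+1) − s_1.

S(n) = 4*n*(n + 12)/(35*(n**2 + 12*n + 35))

The ratio is (k + 4)*(2*k + 13)/((k + 8)*(2*k + 11)).
A = k + 4, B = k + 8, C = k + 11/2.
f must satisfy (k + 4)·f(k+1) − (k + 7)·f(k) = k + 11/2.
Degrees (1,1,1) ⇒ d ≤ 3.
Solving with deg f ≤ 3: f(k) = k*(k + 5)*(k + 10)/48.
So s_k = (B(k−1)f/C)·t_k = (k*(k + 5)*(k + 7)*(k + 10)/(24*(2*k + 11)))·t_k = k*(k + 10)/(6*(k**2 + 10*k + 24)).
Verify: 4*(2*k + 11)/(k**4 + 22*k**3 + 179*k**2 + 638*k + 840) matches t_k.
Σ_(k=1)^n t_k = s_(n+1) − s_(1) = ((n**2 + 12*n + 11)/(6*(n**2 + 12*n + 35))) − (11/210), i.e. 4*n*(n + 12)/(35*(n**2 + 12*n + 35)).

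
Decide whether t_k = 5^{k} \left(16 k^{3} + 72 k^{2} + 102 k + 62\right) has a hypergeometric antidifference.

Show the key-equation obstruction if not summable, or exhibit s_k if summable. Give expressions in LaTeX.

Yes. s_k = 5^{k} \left(4 k^{3} + 3 k^{2} + 3 k + 3\right).

The ratio is 5*(8*k**3 + 60*k**2 + 147*k + 126)/(8*k**3 + 36*k**2 + 51*k + 31).
A = 5, B = 1, C = k**3 + 9*k**2/2 + 51*k/8 + 31/8.
Solve (5)·f(k+1) − (1)·f(k) = k**3 + 9*k**2/2 + 51*k/8 + 31/8.
deg f ≤ 3 (via 0,0,3).
Coefficient equations give f(k) = (4*k**3 + 3*k**2 + 3*k + 3)/16.
So s_k = (B(k−1)f/C)·t_k = ((4*k**3 + 3*k**2 + 3*k + 3)/(2*(8*k**3 + 36*k**2 + 51*k + 31)))·t_k = 5**k*(4*k**3 + 3*k**2 + 3*k + 3).
s_(k+1) − s_k = 5**k*(16*k**3 + 72*k**2 + 102*k + 62) = t_k.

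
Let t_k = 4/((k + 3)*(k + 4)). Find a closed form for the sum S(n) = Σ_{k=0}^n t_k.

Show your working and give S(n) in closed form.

S(n) = 4*(n + 1)/(3*(n + 4))

r(k) = (k + 3)/(k + 5) after simplifying.
Gosper form: A/B · C(k+1)/C(k) with A=k + 3, B=k + 5, C=1.
Solve (k + 3)·f(k+1) − (k + 4)·f(k) = 1.
From deg A=1, deg B=1, deg C=0: d=1.
Solving with deg f ≤ 1: f(k) = k/3.
R(k) = B(k−1)·f(k)/C(k) = k*(k + 4)/3; s_k = R·t_k = 4*k/(3*(k + 3)).
Check: Δs_k = 4/(k**2 + 7*k + 12). ✓
s_(n+1) = 4*(n + 1)/(3*(n + 4)) and s_(0) = 0, so S(n) = 4*(n + 1)/(3*(n + 4)).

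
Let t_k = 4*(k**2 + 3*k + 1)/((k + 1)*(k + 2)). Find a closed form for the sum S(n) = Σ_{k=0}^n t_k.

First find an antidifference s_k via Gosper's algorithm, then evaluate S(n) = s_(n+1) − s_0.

The ratio is (k + 1)*(3*k + (k + 1)**2 + 4)/((k + 3)*(k**2 + 3*k + 1)).
Take A(k)=k + 1, B(k)=k + 3, C(k)=k**2 + 3*k + 1.
Need (k + 1)·f(k+1) − (k + 2)·f(k) = k**2 + 3*k + 1.
Bound: deg f ≤ 2.
A polynomial solution: f(k) = k**2.
Get s_k = R·t_k = 4*k**2/(k + 1) with R(k) = B(k−1)f(k)/C(k) = k**2*(k + 2)/(k**2 + 3*k + 1).
Verify: 4*(k**2 + 3*k + 1)/(k**2 + 3*k + 2) matches t_k.
Evaluate: s_(n+1) = 4*(n**2 + 2*n + 1)/(n + 2); subtract s_(0) = 0 ⇒ S(n) = 4*(n**2 + 2*n + 1)/(n + 2).

S(n) = 4*(n**2 + 2*n + 1)/(n + 2)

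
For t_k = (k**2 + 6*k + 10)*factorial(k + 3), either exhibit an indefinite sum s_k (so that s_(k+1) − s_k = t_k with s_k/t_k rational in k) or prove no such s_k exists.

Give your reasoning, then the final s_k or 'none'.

s_k = (k + 2)*factorial(k + 3)

t_(k+1)/t_k = (k + 4)*(6*k + (k + 1)**2 + 16)/(k**2 + 6*k + 10).
So A=k + 4 and B=1, with C=k**2 + 6*k + 10.
f must satisfy (k + 4)·f(k+1) − (1)·f(k) = k**2 + 6*k + 10.
d = 1 from the (1,0,2) case.
Coefficient equations give f(k) = k + 2.
So s_k = (B(k−1)f/C)·t_k = ((k + 2)/(k**2 + 6*k + 10))·t_k = (k + 2)*factorial(k + 3).
s_(k+1) − s_k = (k**2 + 6*k + 10)*factorial(k + 3) = t_k.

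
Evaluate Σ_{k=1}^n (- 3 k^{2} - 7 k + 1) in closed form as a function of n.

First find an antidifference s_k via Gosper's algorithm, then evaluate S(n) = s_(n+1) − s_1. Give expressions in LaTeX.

Ratio r(k) = (3*k**2 + 13*k + 9)/(3*k**2 + 7*k - 1).
A = 1, B = 1, C = k**2 + 7*k/3 - 1/3.
f must satisfy (1)·f(k+1) − (1)·f(k) = k**2 + 7*k/3 - 1/3.
deg f ≤ 3 (via 0,0,2).
Coefficient equations give f(k) = k*(k**2 + 2*k - 4)/3.
Certificate R = B(k−1)f/C = k*(k**2 + 2*k - 4)/(3*k**2 + 7*k - 1) gives s_k = k*(-k**2 - 2*k + 4).
Check: Δs_k = -3*k**2 - 7*k + 1. ✓
Σ_(k=1)^n t_k = s_(n+1) − s_(1) = (-n**3 - 5*n**2 - 3*n + 1) − (1), i.e. n*(-n**2 - 5*n - 3).

S(n) = n \left(- n^{2} - 5 n - 3\right)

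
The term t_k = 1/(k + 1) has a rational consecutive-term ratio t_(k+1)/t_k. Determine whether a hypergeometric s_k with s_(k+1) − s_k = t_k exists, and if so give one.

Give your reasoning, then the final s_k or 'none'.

Ratio r(k) = (k + 1)/(k + 2).
So A=k + 1 and B=k + 2, with C=1.
Need (k + 1)·f(k+1) − (k + 1)·f(k) = 1.
Bound: deg f ≤ 0.
Generic f = c0 gives residual -1; -1 = 0 cannot hold, so t_k is not Gosper-summable.

no hypergeometric antidifference exists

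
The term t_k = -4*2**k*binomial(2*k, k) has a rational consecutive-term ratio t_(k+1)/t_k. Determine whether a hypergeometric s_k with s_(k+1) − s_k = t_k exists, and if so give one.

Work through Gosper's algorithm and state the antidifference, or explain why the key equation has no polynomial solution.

none — t_k is not Gosper-summable

r(k) = 4*(2*k + 1)/(k + 1) after simplifying.
Factor: A=8*k + 4; B=k + 1; C=1.
f must satisfy (8*k + 4)·f(k+1) − (k)·f(k) = 1.
deg f ≤ -1 (via 1,1,0).
d = -1 < 0 ⇒ no nonzero polynomial f; not summable.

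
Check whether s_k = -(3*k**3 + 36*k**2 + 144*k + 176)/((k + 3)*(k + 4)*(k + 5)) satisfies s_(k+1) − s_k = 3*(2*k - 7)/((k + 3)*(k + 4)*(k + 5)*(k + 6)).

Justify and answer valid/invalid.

valid (s_(k+1) − s_k reduces to t_k)

s_(k+1) = (-144*k - 3*(k + 1)**3 - 36*(k + 1)**2 - 320)/((k + 4)*(k + 5)*(k + 6))
s_(k+1) − s_k = 3*(2*k - 7)/(k**4 + 18*k**3 + 119*k**2 + 342*k + 360)
(s_(k+1) − s_k) − t_k = 0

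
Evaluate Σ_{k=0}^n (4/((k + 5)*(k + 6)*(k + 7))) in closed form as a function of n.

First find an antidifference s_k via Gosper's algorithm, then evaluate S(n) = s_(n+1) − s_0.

The ratio is (k + 5)/(k + 8).
Normal form (A,B,C) = (k + 5, k + 8, 1).
Key eq: (k + 5)·f(k+1) = (k + 7)·f(k) + (1).
Degrees (1,1,0) ⇒ d ≤ 2.
Coefficient equations give f(k) = k*(k + 11)/60.
So s_k = (B(k−1)f/C)·t_k = (k*(k + 7)*(k + 11)/60)·t_k = k*(k + 11)/(15*(k + 5)*(k + 6)).
Δs = 4/(k**3 + 18*k**2 + 107*k + 210), as required.
Σ_(k=0)^n t_k = s_(n+1) − s_(0) = ((n**2 + 13*n + 12)/(15*(n**2 + 13*n + 42))) − (0), i.e. (n**2 + 13*n + 12)/(15*(n**2 + 13*n + 42)).

S(n) = (n**2 + 13*n + 12)/(15*(n**2 + 13*n + 42))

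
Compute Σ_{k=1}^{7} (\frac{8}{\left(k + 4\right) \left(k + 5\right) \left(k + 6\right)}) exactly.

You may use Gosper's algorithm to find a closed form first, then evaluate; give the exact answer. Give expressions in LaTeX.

Σ = 7/65

r(k) = (k + 4)/(k + 7) after simplifying.
So A=k + 4 and B=k + 7, with C=1.
Key eq: (k + 4)·f(k+1) = (k + 6)·f(k) + (1).
From deg A=1, deg B=1, deg C=0: d=2.
Coefficient equations give f(k) = k*(k + 9)/40.
R(k) = B(k−1)·f(k)/C(k) = k*(k + 6)*(k + 9)/40; s_k = R·t_k = k*(k + 9)/(5*(k + 4)*(k + 5)).
Verify: 8/(k**3 + 15*k**2 + 74*k + 120) matches t_k.
Telescoping: Σ = s_(8) − s_(1) = 34/195 − (1/15) = 7/65.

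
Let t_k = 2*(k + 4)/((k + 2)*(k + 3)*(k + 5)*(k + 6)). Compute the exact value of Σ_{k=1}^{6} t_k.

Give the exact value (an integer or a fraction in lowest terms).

Step 1: r(k) = (k + 2)*(k + 5)**2/((k + 4)**2*(k + 7)).
Gosper form: A/B · C(k+1)/C(k) with A=k + 2, B=k + 7, C=k**2 + 8*k + 16.
Key eq: (k + 2)·f(k+1) = (k + 6)·f(k) + (k**2 + 8*k + 16).
Bound: deg f ≤ 4.
Match coefficients ⇒ f(k) = k*(k + 3)*(k + 4)*(k + 7)/20.
R(k) = B(k−1)·f(k)/C(k) = k*(k + 3)*(k + 6)*(k + 7)/(20*(k + 4)); s_k = R·t_k = k*(k + 7)/(10*(k**2 + 7*k + 10)).
s_(k+1) − s_k = 2*(k + 4)/(k**4 + 16*k**3 + 91*k**2 + 216*k + 180) = t_k.
Sum = s_(7) − s_(1); s_(7) = 49/540, s_(1) = 2/45 ⇒ 5/108.

Σ = 5/108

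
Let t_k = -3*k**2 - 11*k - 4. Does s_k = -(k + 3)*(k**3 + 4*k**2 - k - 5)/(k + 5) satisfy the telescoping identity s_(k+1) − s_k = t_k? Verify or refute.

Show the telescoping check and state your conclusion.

s_(k+1) = (k + 4)*(k - (k + 1)**3 - 4*(k + 1)**2 + 6)/(k + 6)
s_(k+1) − s_k = (-3*k**4 - 40*k**3 - 171*k**2 - 254*k - 70)/(k**2 + 11*k + 30)
(s_(k+1) − s_k) − t_k = 2*(2*k**3 + 22*k**2 + 60*k + 25)/(k**2 + 11*k + 30)

Invalid: residual 2*(2*k**3 + 22*k**2 + 60*k + 25)/(k**2 + 11*k + 30) ≠ 0.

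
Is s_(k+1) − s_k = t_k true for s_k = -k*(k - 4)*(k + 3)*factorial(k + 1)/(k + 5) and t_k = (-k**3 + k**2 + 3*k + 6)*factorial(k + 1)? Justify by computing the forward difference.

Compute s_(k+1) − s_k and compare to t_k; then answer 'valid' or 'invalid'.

s_(k+1) = -(k - 3)*(k + 1)*(k + 4)*factorial(k + 2)/(k + 6)
s_(k+1) − s_k = -(k**5 + 8*k**4 + 8*k**3 - 51*k**2 - 122*k - 120)*factorial(k + 1)/((k + 5)*(k + 6))
(s_(k+1) − s_k) − t_k = 2*(k**4 + 4*k**3 - 9*k**2 - 17*k - 30)*factorial(k + 1)/((k + 5)*(k + 6))

Invalid: residual 2*(k**4 + 4*k**3 - 9*k**2 - 17*k - 30)*factorial(k + 1)/((k + 5)*(k + 6)) ≠ 0.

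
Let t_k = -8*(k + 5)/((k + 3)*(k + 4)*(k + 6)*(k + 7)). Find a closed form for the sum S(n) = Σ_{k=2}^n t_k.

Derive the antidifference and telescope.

r(k) = (k + 3)*(k + 6)**2/((k + 5)**2*(k + 8)) after simplifying.
Normal form (A,B,C) = (k + 3, k + 8, k**2 + 10*k + 25).
Solve (k + 3)·f(k+1) − (k + 7)·f(k) = k**2 + 10*k + 25.
From deg A=1, deg B=1, deg C=2: d=4.
Solving with deg f ≤ 4: f(k) = k*(k + 4)*(k + 5)*(k + 9)/36.
R(k) = B(k−1)·f(k)/C(k) = k*(k + 4)*(k + 7)*(k + 9)/(36*(k + 5)); s_k = R·t_k = 2*k*(-k - 9)/(9*(k**2 + 9*k + 18)).
Check: Δs_k = 8*(-k - 5)/(k**4 + 20*k**3 + 145*k**2 + 450*k + 504). ✓
s_(n+1) = 2*(-n**2 - 11*n - 10)/(9*(n**2 + 11*n + 28)) and s_(2) = -11/90, so S(n) = (-n**2 - 11*n + 12)/(10*(n**2 + 11*n + 28)).

S(n) = (-n**2 - 11*n + 12)/(10*(n**2 + 11*n + 28))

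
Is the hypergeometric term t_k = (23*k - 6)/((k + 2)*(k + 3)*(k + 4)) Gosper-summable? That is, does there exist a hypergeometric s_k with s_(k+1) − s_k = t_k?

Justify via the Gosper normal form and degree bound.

t_(k+1)/t_k = (k + 2)*(23*k + 17)/((k + 5)*(23*k - 6)).
So A=k + 2 and B=k + 5, with C=k - 6/23.
Need (k + 2)·f(k+1) − (k + 4)·f(k) = k - 6/23.
deg f ≤ 2 (via 1,1,1).
A polynomial solution: f(k) = k*(10*k - 19)/69.
Then R = B(k−1)f/C = k*(k + 4)*(10*k - 19)/(3*(23*k - 6)), so s_k = R(k)·t_k = k*(10*k - 19)/(3*(k + 2)*(k + 3)).
Verify: (23*k - 6)/(k**3 + 9*k**2 + 26*k + 24) matches t_k.

Yes. s_k = k*(10*k - 19)/(3*(k + 2)*(k + 3)).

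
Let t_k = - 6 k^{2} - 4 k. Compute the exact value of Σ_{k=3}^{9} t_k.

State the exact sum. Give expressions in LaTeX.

Ratio r(k) = (3*k**2 + 8*k + 5)/(k*(3*k + 2)).
Factor: A=1; B=1; C=k**2 + 2*k/3.
Solve (1)·f(k+1) − (1)·f(k) = k**2 + 2*k/3.
deg f ≤ 3 (via 0,0,2).
A polynomial solution: f(k) = k*(k - 1)*(2*k + 1)/6.
Certificate R = B(k−1)f/C = (k - 1)*(2*k + 1)/(2*(3*k + 2)) gives s_k = k*(-2*k**2 + k + 1).
s_(k+1) − s_k = 2*k*(-3*k - 2) = t_k.
Telescoping: Σ = s_(10) − s_(3) = -1890 − (-42) = -1848.

Σ = -1848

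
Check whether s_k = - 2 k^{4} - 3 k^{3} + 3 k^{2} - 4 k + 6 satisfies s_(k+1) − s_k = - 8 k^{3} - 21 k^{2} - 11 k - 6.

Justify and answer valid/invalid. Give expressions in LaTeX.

Valid: the claim telescopes to t_k.

s_(k+1) = k*(-2*k**3 - 11*k**2 - 18*k - 15)
s_(k+1) − s_k = -8*k**3 - 21*k**2 - 11*k - 6
(s_(k+1) − s_k) − t_k = 0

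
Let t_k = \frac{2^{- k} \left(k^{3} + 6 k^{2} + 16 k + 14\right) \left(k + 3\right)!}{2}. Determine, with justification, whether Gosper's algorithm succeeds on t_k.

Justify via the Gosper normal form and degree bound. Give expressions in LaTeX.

t_(k+1)/t_k = (k**4 + 13*k**3 + 67*k**2 + 161*k + 148)/(2*(k**3 + 6*k**2 + 16*k + 14)).
Normal form (A,B,C) = (k/2 + 2, 1, k**3 + 6*k**2 + 16*k + 14).
Need (k/2 + 2)·f(k+1) − (1)·f(k) = k**3 + 6*k**2 + 16*k + 14.
d = 2 from the (1,0,3) case.
Solve for f: f(k) = 2*(k + 1)**2 (degree 2 ≤ 2).
So s_k = (B(k−1)f/C)·t_k = (2*(k + 1)**2/(k**3 + 6*k**2 + 16*k + 14))·t_k = (k + 1)**2*factorial(k + 3)/2**k.
Δs = (k**3 + 6*k**2 + 16*k + 14)*factorial(k + 3)/(2*2**k), as required.

Yes. s_k = 2^{- k} \left(k + 1\right)^{2} \left(k + 3\right)!.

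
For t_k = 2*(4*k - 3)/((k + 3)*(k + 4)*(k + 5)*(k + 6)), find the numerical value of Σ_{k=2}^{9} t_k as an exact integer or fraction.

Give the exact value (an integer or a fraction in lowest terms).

Σ = 44/1365

Compute t_(k+1)/t_k: get (k + 3)*(4*k + 1)/((k + 7)*(4*k - 3)).
So A=k + 3 and B=k + 7, with C=k - 3/4.
Key eq: (k + 3)·f(k+1) = (k + 6)·f(k) + (k - 3/4).
d = 3 from the (1,1,1) case.
Coefficient equations give f(k) = k*(k**2 + 12*k - 73)/240.
Certificate R = B(k−1)f/C = k*(k + 6)*(k**2 + 12*k - 73)/(60*(4*k - 3)) gives s_k = k*(k**2 + 12*k - 73)/(30*(k + 3)*(k + 4)*(k + 5)).
Check: Δs_k = 2*(4*k - 3)/(k**4 + 18*k**3 + 119*k**2 + 342*k + 360). ✓
Σ_(k=2)^(9) t_k = s_(10) − s_(2) = 7/390 − (-1/70) = 44/1365.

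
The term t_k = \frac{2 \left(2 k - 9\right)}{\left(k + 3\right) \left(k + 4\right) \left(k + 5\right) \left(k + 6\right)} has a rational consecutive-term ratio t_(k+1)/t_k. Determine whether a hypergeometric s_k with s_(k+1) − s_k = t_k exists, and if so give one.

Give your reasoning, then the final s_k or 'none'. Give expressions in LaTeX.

Step 1: r(k) = (k + 3)*(2*k - 7)/((k + 7)*(2*k - 9)).
Normal form (A,B,C) = (k + 3, k + 7, k - 9/2).
Set up (k + 3)·f(k+1) − (k + 6)·f(k) − (k - 9/2) = 0.
Degrees (1,1,1) ⇒ d ≤ 3.
A polynomial solution: f(k) = -k*(k**2 + 12*k + 77)/60.
Certificate R = B(k−1)f/C = -k*(k + 6)*(k**2 + 12*k + 77)/(30*(2*k - 9)) gives s_k = k*(-k**2 - 12*k - 77)/(15*(k + 3)*(k + 4)*(k + 5)).
s_(k+1) − s_k = 2*(2*k - 9)/(k**4 + 18*k**3 + 119*k**2 + 342*k + 360) = t_k.

s_k = \frac{k \left(- k^{2} - 12 k - 77\right)}{15 \left(k + 3\right) \left(k + 4\right) \left(k + 5\right)}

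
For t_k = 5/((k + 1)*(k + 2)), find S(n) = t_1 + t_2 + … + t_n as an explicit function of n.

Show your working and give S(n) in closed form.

t_(k+1)/t_k = (k + 1)/(k + 3).
Factor: A=k + 1; B=k + 3; C=1.
Key eq: (k + 1)·f(k+1) = (k + 2)·f(k) + (1).
d = 1 from the (1,1,0) case.
A polynomial solution: f(k) = k.
Certificate R = B(k−1)f/C = k*(k + 2) gives s_k = 5*k/(k + 1).
Δs = 5/(k**2 + 3*k + 2), as required.
Telescope: S(n) = s_(n+1) − s_(1) = 5*(n + 1)/(n + 2) − (5/2) = 5*n/(2*(n + 2)).

S(n) = 5*n/(2*(n + 2))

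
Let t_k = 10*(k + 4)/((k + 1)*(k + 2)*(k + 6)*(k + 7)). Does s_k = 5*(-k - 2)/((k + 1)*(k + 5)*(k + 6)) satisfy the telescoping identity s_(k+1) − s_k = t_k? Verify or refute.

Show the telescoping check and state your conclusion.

Invalid: residual 45*(-k - 3)/(k**5 + 21*k**4 + 163*k**3 + 567*k**2 + 844*k + 420) ≠ 0.

s_(k+1) = 5*(-k - 3)/((k + 2)*(k + 6)*(k + 7))
s_(k+1) − s_k = 5*(2*k**2 + 9*k + 13)/(k**5 + 21*k**4 + 163*k**3 + 567*k**2 + 844*k + 420)
(s_(k+1) − s_k) − t_k = 45*(-k - 3)/(k**5 + 21*k**4 + 163*k**3 + 567*k**2 + 844*k + 420)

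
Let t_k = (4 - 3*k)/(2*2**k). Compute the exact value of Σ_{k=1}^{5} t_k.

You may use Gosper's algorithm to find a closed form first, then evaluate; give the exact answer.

t_(k+1)/t_k = (3*k - 1)/(2*(3*k - 4)).
So A=1/2 and B=1, with C=k - 4/3.
Set up (1/2)·f(k+1) − (1)·f(k) − (k - 4/3) = 0.
From deg A=0, deg B=0, deg C=1: d=1.
Solve for f: f(k) = -2*(3*k - 1)/3 (degree 1 ≤ 1).
Get s_k = R·t_k = (3*k - 1)/2**k with R(k) = B(k−1)f(k)/C(k) = -2*(3*k - 1)/(3*k - 4).
Δs = (4 - 3*k)/(2*2**k), as required.
Σ_(k=1)^(5) t_k = s_(6) − s_(1) = 17/64 − (1) = -47/64.

Σ = -47/64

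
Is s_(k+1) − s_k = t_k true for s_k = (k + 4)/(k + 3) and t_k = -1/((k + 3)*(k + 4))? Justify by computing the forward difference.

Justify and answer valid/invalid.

s_(k+1) = (k + 5)/(k + 4)
s_(k+1) − s_k = -1/(k**2 + 7*k + 12)
(s_(k+1) − s_k) − t_k = 0

Valid — Δs_k = t_k.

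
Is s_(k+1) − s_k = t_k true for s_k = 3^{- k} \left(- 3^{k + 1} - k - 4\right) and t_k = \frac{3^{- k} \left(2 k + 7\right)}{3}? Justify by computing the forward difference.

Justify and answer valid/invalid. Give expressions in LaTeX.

Valid: the claim telescopes to t_k.

s_(k+1) = (-9*3**k - k - 5)/(3*3**k)
s_(k+1) − s_k = (2*k + 7)/(3*3**k)
(s_(k+1) − s_k) − t_k = 0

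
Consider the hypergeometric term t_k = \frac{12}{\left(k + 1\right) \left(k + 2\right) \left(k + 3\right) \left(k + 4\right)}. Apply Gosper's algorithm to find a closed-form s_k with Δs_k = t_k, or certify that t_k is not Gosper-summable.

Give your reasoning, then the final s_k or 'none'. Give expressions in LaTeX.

Ratio r(k) = (k + 1)/(k + 5).
So A=k + 1 and B=k + 5, with C=1.
Key eq: (k + 1)·f(k+1) = (k + 4)·f(k) + (1).
Bound: deg f ≤ 3.
Solve for f: f(k) = k*(k**2 + 6*k + 11)/18 (degree 3 ≤ 3).
Get s_k = R·t_k = 2*k*(k**2 + 6*k + 11)/(3*(k + 1)*(k + 2)*(k + 3)) with R(k) = B(k−1)f(k)/C(k) = k*(k + 4)*(k**2 + 6*k + 11)/18.
Verify: 12/(k**4 + 10*k**3 + 35*k**2 + 50*k + 24) matches t_k.

s_k = \frac{2 k \left(k^{2} + 6 k + 11\right)}{3 \left(k + 1\right) \left(k + 2\right) \left(k + 3\right)}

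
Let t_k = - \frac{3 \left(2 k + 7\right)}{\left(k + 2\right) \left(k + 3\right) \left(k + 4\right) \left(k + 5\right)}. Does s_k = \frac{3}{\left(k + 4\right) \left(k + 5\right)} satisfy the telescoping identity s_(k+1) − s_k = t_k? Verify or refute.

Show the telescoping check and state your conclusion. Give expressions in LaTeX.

Invalid: residual \frac{9 \left(3 k + 10\right)}{k^{5} + 20 k^{4} + 155 k^{3} + 580 k^{2} + 1044 k + 720} ≠ 0.

s_(k+1) = 3/((k + 5)*(k + 6))
s_(k+1) − s_k = -6/(k**3 + 15*k**2 + 74*k + 120)
(s_(k+1) − s_k) − t_k = 9*(3*k + 10)/(k**5 + 20*k**4 + 155*k**3 + 580*k**2 + 1044*k + 720)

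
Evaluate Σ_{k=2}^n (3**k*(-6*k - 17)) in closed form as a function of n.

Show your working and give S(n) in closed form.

t_(k+1)/t_k = 3*(6*k + 23)/(6*k + 17).
Take A(k)=3, B(k)=1, C(k)=k + 17/6.
Set up (3)·f(k+1) − (1)·f(k) − (k + 17/6) = 0.
d = 1 from the (0,0,1) case.
Match coefficients ⇒ f(k) = (3*k + 4)/6.
R(k) = B(k−1)·f(k)/C(k) = (3*k + 4)/(6*k + 17); s_k = R·t_k = 3**k*(-3*k - 4).
s_(k+1) − s_k = 3**k*(-6*k - 17) = t_k.
Evaluate: s_(n+1) = 3**(n + 1)*(-3*n - 7); subtract s_(2) = -90 ⇒ S(n) = -9*3**n*n - 21*3**n + 90.

S(n) = -9*3**n*n - 21*3**n + 90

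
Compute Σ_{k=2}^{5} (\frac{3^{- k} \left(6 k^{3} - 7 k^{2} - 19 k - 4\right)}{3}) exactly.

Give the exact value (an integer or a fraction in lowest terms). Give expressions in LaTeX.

Σ = 800/729

r(k) = (6*k**3 + 11*k**2 - 15*k - 24)/(3*(6*k**3 - 7*k**2 - 19*k - 4)) after simplifying.
A = 1/3, B = 1, C = k**3 - 7*k**2/6 - 19*k/6 - 2/3.
Set up (1/3)·f(k+1) − (1)·f(k) − (k**3 - 7*k**2/6 - 19*k/6 - 2/3) = 0.
deg f ≤ 3 (via 0,0,3).
Match coefficients ⇒ f(k) = -(k + 1)*(3*k**2 - 2*k - 2)/2.
So s_k = (B(k−1)f/C)·t_k = (-3*(k + 1)*(3*k**2 - 2*k - 2)/(6*k**3 - 7*k**2 - 19*k - 4))·t_k = (-3*k**3 - k**2 + 4*k + 2)/3**k.
Verify: (6*k**3 - 7*k**2 - 19*k - 4)/(3*3**k) matches t_k.
Telescoping: Σ = s_(6) − s_(2) = -658/729 − (-2) = 800/729.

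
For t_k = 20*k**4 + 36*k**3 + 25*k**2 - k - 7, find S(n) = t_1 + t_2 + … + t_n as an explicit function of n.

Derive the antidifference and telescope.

t_(k+1)/t_k = (20*k**4 + 116*k**3 + 253*k**2 + 237*k + 73)/(20*k**4 + 36*k**3 + 25*k**2 - k - 7).
Gosper form: A/B · C(k+1)/C(k) with A=1, B=1, C=k**4 + 9*k**3/5 + 5*k**2/4 - k/20 - 7/20.
Solve (1)·f(k+1) − (1)·f(k) = k**4 + 9*k**3/5 + 5*k**2/4 - k/20 - 7/20.
Degrees (0,0,4) ⇒ d ≤ 5.
Solve for f: f(k) = k*(4*k + 3)*(k**3 - k**2 - 1)/20 (degree 5 ≤ 5).
Certificate R = B(k−1)f/C = k*(4*k + 3)*(k**3 - k**2 - 1)/(20*k**4 + 36*k**3 + 25*k**2 - k - 7) gives s_k = k*(4*k**4 - k**3 - 3*k**2 - 4*k - 3).
Δs = 20*k**4 + 36*k**3 + 25*k**2 - k - 7, as required.
Evaluate: s_(n+1) = 4*n**5 + 19*n**4 + 33*n**3 + 21*n**2 - 4*n - 7; subtract s_(1) = -7 ⇒ S(n) = n*(4*n**4 + 19*n**3 + 33*n**2 + 21*n - 4).

S(n) = n*(4*n**4 + 19*n**3 + 33*n**2 + 21*n - 4)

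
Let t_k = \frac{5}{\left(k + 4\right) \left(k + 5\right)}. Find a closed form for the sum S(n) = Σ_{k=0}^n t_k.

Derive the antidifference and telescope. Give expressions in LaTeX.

S(n) = \frac{5 \left(n + 1\right)}{4 \left(n + 5\right)}

t_(k+1)/t_k = (k + 4)/(k + 6).
So A=k + 4 and B=k + 6, with C=1.
Key eq: (k + 4)·f(k+1) = (k + 5)·f(k) + (1).
d = 1 from the (1,1,0) case.
Solving with deg f ≤ 1: f(k) = k/4.
So s_k = (B(k−1)f/C)·t_k = (k*(k + 5)/4)·t_k = 5*k/(4*(k + 4)).
Δs = 5/(k**2 + 9*k + 20), as required.
Σ_(k=0)^n t_k = s_(n+1) − s_(0) = (5*(n + 1)/(4*(n + 5))) − (0), i.e. 5*(n + 1)/(4*(n + 5)).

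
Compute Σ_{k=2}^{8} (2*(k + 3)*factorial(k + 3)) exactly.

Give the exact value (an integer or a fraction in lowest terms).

Σ = 958002960

Compute t_(k+1)/t_k: get (k + 4)**2/(k + 3).
So A=k + 4 and B=1, with C=k + 3.
Key eq: (k + 4)·f(k+1) = (1)·f(k) + (k + 3).
Degrees (1,0,1) ⇒ d ≤ 0.
Match coefficients ⇒ f(k) = 1.
Then R = B(k−1)f/C = 1/(k + 3), so s_k = R(k)·t_k = 2*factorial(k + 3).
Check: Δs_k = 2*(k + 3)*factorial(k + 3). ✓
Σ_(k=2)^(8) t_k = s_(9) − s_(2) = 958003200 − (240) = 958002960.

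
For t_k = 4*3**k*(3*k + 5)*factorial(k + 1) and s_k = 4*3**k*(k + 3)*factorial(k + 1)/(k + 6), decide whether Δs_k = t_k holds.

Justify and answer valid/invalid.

Invalid: residual -12*3**k*(3*k**2 + 23*k + 29)*factorial(k + 1)/((k + 6)*(k + 7)) ≠ 0.

s_(k+1) = 12*3**k*(k + 4)*factorial(k + 2)/(k + 7)
s_(k+1) − s_k = 4*3**k*(3*k**3 + 35*k**2 + 122*k + 123)*factorial(k + 1)/((k + 6)*(k + 7))
(s_(k+1) − s_k) − t_k = -12*3**k*(3*k**2 + 23*k + 29)*factorial(k + 1)/((k + 6)*(k + 7))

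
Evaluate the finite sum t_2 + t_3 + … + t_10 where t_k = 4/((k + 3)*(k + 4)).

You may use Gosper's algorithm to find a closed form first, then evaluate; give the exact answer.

Σ = 18/35

Ratio r(k) = (k + 3)/(k + 5).
So A=k + 3 and B=k + 5, with C=1.
Key eq: (k + 3)·f(k+1) = (k + 4)·f(k) + (1).
deg f ≤ 1 (via 1,1,0).
Coefficient equations give f(k) = k/3.
Get s_k = R·t_k = 4*k/(3*(k + 3)) with R(k) = B(k−1)f(k)/C(k) = k*(k + 4)/3.
s_(k+1) − s_k = 4/(k**2 + 7*k + 12) = t_k.
Telescoping: Σ = s_(11) − s_(2) = 22/21 − (8/15) = 18/35.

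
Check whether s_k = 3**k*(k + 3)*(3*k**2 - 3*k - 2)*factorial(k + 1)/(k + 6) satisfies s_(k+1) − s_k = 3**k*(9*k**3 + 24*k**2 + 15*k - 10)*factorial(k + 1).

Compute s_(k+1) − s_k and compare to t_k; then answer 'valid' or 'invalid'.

Invalid: residual -3**(k + 1)*(9*k**4 + 78*k**3 + 156*k**2 + 83*k - 58)*factorial(k + 1)/((k + 6)*(k + 7)) ≠ 0.

s_(k+1) = 3**(k + 1)*(k + 4)*(3*k**2 + 3*k - 2)*factorial(k + 2)/(k + 7)
s_(k+1) − s_k = 3**k*(9*k**5 + 114*k**4 + 471*k**3 + 725*k**2 + 251*k - 246)*factorial(k + 1)/((k + 6)*(k + 7))
(s_(k+1) − s_k) − t_k = -3**(k + 1)*(9*k**4 + 78*k**3 + 156*k**2 + 83*k - 58)*factorial(k + 1)/((k + 6)*(k + 7))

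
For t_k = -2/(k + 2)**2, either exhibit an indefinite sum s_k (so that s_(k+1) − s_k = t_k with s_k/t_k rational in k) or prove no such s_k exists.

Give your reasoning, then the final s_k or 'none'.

no hypergeometric antidifference exists

t_(k+1)/t_k = (k + 2)**2/(k + 3)**2.
So A=k**2 + 4*k + 4 and B=k**2 + 6*k + 9, with C=1.
f must satisfy (k**2 + 4*k + 4)·f(k+1) − (k**2 + 4*k + 4)·f(k) = 1.
d = 0 from the (2,2,0) case.
Write f(k) = c0. Then LHS − RHS = -1, requiring -1 = 0: contradictory. No certificate.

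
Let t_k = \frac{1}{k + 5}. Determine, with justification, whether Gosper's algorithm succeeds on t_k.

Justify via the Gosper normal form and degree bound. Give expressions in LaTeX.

No — the linear system for f has no solution.

t_(k+1)/t_k = (k + 5)/(k + 6).
Take A(k)=k + 5, B(k)=k + 6, C(k)=1.
f must satisfy (k + 5)·f(k+1) − (k + 5)·f(k) = 1.
d = 0 from the (1,1,0) case.
f = c0 ⇒ A·f(k+1) − B(k−1)·f(k) − C = -1. The system {-1 = 0} is inconsistent; no antidifference.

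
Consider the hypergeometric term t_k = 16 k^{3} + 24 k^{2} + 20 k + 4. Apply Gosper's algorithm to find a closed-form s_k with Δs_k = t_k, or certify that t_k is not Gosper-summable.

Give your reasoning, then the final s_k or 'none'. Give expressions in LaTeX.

t_(k+1)/t_k = (4*k**3 + 18*k**2 + 29*k + 16)/(4*k**3 + 6*k**2 + 5*k + 1).
A = 1, B = 1, C = k**3 + 3*k**2/2 + 5*k/4 + 1/4.
Need (1)·f(k+1) − (1)·f(k) = k**3 + 3*k**2/2 + 5*k/4 + 1/4.
From deg A=0, deg B=0, deg C=3: d=4.
Match coefficients ⇒ f(k) = k*(2*k**3 + k - 1)/8.
Get s_k = R·t_k = 2*k*(2*k**3 + k - 1) with R(k) = B(k−1)f(k)/C(k) = k*(2*k**3 + k - 1)/(2*(4*k**3 + 6*k**2 + 5*k + 1)).
Check: Δs_k = 16*k**3 + 24*k**2 + 20*k + 4. ✓

s_k = 2 k \left(2 k^{3} + k - 1\right)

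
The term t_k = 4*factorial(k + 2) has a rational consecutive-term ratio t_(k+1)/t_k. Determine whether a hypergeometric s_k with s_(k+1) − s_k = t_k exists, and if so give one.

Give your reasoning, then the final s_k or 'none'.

not Gosper-summable; s_k does not exist

The ratio is k + 3.
Gosper form: A/B · C(k+1)/C(k) with A=k + 3, B=1, C=1.
Need (k + 3)·f(k+1) − (1)·f(k) = 1.
Bound: deg f ≤ -1.
d = -1 < 0 ⇒ no nonzero polynomial f; not summable.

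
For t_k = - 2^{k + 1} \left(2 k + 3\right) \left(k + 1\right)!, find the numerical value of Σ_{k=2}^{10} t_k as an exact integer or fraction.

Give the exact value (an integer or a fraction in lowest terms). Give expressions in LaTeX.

Step 1: r(k) = 2*(k + 2)*(2*k + 5)/(2*k + 3).
So A=2*k + 4 and B=1, with C=k + 3/2.
Set up (2*k + 4)·f(k+1) − (1)·f(k) − (k + 3/2) = 0.
d = 0 from the (1,0,1) case.
Coefficient equations give f(k) = 1/2.
Then R = B(k−1)f/C = 1/(2*k + 3), so s_k = R(k)·t_k = -2**(k + 1)*factorial(k + 1).
Verify: -2**(k + 1)*(2*k + 3)*factorial(k + 1) matches t_k.
Telescoping: Σ = s_(11) − s_(2) = -1961990553600 − (-48) = -1961990553552.

Σ = -1961990553552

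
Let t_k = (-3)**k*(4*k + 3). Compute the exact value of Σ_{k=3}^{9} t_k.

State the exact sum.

Compute t_(k+1)/t_k: get 3*(-4*k - 7)/(4*k + 3).
Factor: A=-3; B=1; C=k + 3/4.
Solve (-3)·f(k+1) − (1)·f(k) = k + 3/4.
From deg A=0, deg B=0, deg C=1: d=1.
Solving with deg f ≤ 1: f(k) = -k/4.
Then R = B(k−1)f/C = -k/(4*k + 3), so s_k = R(k)·t_k = -(-3)**k*k.
Verify: (-3)**k*(4*k + 3) matches t_k.
Sum = s_(10) − s_(3); s_(10) = -590490, s_(3) = 81 ⇒ -590571.

Σ = -590571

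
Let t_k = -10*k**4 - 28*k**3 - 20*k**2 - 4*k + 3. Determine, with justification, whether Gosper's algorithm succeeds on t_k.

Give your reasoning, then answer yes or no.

Ratio r(k) = (10*k**4 + 68*k**3 + 164*k**2 + 168*k + 59)/(10*k**4 + 28*k**3 + 20*k**2 + 4*k - 3).
Take A(k)=1, B(k)=1, C(k)=k**4 + 14*k**3/5 + 2*k**2 + 2*k/5 - 3/10.
Key eq: (1)·f(k+1) = (1)·f(k) + (k**4 + 14*k**3/5 + 2*k**2 + 2*k/5 - 3/10).
From deg A=0, deg B=0, deg C=4: d=5.
A polynomial solution: f(k) = k*(k + 2)*(2*k**3 - 2*k**2 - 1)/10.
Then R = B(k−1)f/C = k*(k + 2)*(2*k**3 - 2*k**2 - 1)/(10*k**4 + 28*k**3 + 20*k**2 + 4*k - 3), so s_k = R(k)·t_k = k*(-2*k**4 - 2*k**3 + 4*k**2 + k + 2).
s_(k+1) − s_k = -10*k**4 - 28*k**3 - 20*k**2 - 4*k + 3 = t_k.

Yes. s_k = k*(-2*k**4 - 2*k**3 + 4*k**2 + k + 2).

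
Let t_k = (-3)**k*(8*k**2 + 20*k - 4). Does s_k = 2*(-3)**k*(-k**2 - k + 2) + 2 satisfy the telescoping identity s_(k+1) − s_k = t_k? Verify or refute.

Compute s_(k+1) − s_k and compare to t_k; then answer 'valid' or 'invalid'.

s_(k+1) = 2*(-3)**(k + 1)*(-k - (k + 1)**2 + 1) + 2
s_(k+1) − s_k = (-3)**k*(8*k**2 + 20*k - 4)
(s_(k+1) − s_k) − t_k = 0

Valid: the claim telescopes to t_k.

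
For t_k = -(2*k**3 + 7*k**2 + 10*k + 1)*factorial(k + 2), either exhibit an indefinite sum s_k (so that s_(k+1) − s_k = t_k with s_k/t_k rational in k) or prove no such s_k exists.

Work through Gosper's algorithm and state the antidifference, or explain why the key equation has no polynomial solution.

s_k = -(k - 1)*(2*k + 1)*factorial(k + 2)

The ratio is (2*k**4 + 19*k**3 + 69*k**2 + 110*k + 60)/(2*k**3 + 7*k**2 + 10*k + 1).
Take A(k)=k + 3, B(k)=1, C(k)=k**3 + 7*k**2/2 + 5*k + 1/2.
Need (k + 3)·f(k+1) − (1)·f(k) = k**3 + 7*k**2/2 + 5*k + 1/2.
deg f ≤ 2 (via 1,0,3).
Solve for f: f(k) = (k - 1)*(2*k + 1)/2 (degree 2 ≤ 2).
So s_k = (B(k−1)f/C)·t_k = ((k - 1)*(2*k + 1)/(2*k**3 + 7*k**2 + 10*k + 1))·t_k = -(k - 1)*(2*k + 1)*factorial(k + 2).
Δs = -(2*k**3 + 7*k**2 + 10*k + 1)*factorial(k + 2), as required.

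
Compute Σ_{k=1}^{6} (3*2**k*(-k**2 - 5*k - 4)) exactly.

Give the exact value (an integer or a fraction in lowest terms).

Σ = -21492

Ratio r(k) = 2*(k**2 + 7*k + 10)/(k**2 + 5*k + 4).
Normal form (A,B,C) = (2, 1, k**2 + 5*k + 4).
Solve (2)·f(k+1) − (1)·f(k) = k**2 + 5*k + 4.
Bound: deg f ≤ 2.
Match coefficients ⇒ f(k) = k*(k + 1).
Certificate R = B(k−1)f/C = k/(k + 4) gives s_k = 3*2**k*k*(-k - 1).
Check: Δs_k = 3*2**k*(-k - 4)*(k + 1). ✓
Evaluate s at k=7 and k=1: -21504 and -12; difference -21492.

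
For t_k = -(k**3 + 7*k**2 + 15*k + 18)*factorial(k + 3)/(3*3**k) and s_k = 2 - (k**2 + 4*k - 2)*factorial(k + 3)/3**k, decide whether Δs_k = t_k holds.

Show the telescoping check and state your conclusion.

s_(k+1) = -3**(-k - 1)*(4*k + (k + 1)**2 + 2)*factorial(k + 4) + 2
s_(k+1) − s_k = -(k**3 + 7*k**2 + 15*k + 18)*factorial(k + 3)/(3*3**k)
(s_(k+1) − s_k) − t_k = 0

valid (s_(k+1) − s_k reduces to t_k)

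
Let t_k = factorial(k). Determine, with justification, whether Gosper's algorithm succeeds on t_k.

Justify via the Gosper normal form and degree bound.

t_(k+1)/t_k = k + 1.
A = k + 1, B = 1, C = 1.
Set up (k + 1)·f(k+1) − (1)·f(k) − (1) = 0.
Bound: deg f ≤ -1.
Negative degree bound (-1): no f exists, t_k not Gosper-summable.

No — negative degree bound, so no certificate f.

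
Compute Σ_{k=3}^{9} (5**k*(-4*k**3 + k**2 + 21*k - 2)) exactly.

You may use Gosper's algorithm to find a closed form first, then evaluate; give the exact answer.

Compute t_(k+1)/t_k: get 5*(4*k**3 + 11*k**2 - 11*k - 16)/(4*k**3 - k**2 - 21*k + 2).
So A=5 and B=1, with C=k**3 - k**2/4 - 21*k/4 + 1/2.
f must satisfy (5)·f(k+1) − (1)·f(k) = k**3 - k**2/4 - 21*k/4 + 1/2.
From deg A=0, deg B=0, deg C=3: d=3.
Solve for f: f(k) = (k**3 - 4*k**2 + k + 3)/4 (degree 3 ≤ 3).
Certificate R = B(k−1)f/C = (k**3 - 4*k**2 + k + 3)/(4*k**3 - k**2 - 21*k + 2) gives s_k = 5**k*(-k**3 + 4*k**2 - k - 3).
Check: Δs_k = 5**k*(-4*k**3 + k**2 + 21*k - 2). ✓
Sum = s_(10) − s_(3); s_(10) = -5986328125, s_(3) = 375 ⇒ -5986328500.

Σ = -5986328500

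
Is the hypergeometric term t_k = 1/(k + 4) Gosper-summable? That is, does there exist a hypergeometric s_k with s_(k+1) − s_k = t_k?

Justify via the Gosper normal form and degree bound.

No — t_k has no hypergeometric antidifference.

t_(k+1)/t_k = (k + 4)/(k + 5).
Gosper form: A/B · C(k+1)/C(k) with A=k + 4, B=k + 5, C=1.
f must satisfy (k + 4)·f(k+1) − (k + 4)·f(k) = 1.
deg f ≤ 0 (via 1,1,0).
Put f(k) = c0: A·f(k+1) − B(k−1)·f(k) − C = -1; need -1 = 0 — inconsistent ⇒ no f, not summable.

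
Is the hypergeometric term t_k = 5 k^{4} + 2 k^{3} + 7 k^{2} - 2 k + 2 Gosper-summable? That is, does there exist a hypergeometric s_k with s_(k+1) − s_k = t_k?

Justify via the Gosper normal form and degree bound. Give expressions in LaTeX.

r(k) = (5*k**4 + 22*k**3 + 43*k**2 + 38*k + 14)/(5*k**4 + 2*k**3 + 7*k**2 - 2*k + 2) after simplifying.
Gosper form: A/B · C(k+1)/C(k) with A=1, B=1, C=k**4 + 2*k**3/5 + 7*k**2/5 - 2*k/5 + 2/5.
Key eq: (1)·f(k+1) = (1)·f(k) + (k**4 + 2*k**3/5 + 7*k**2/5 - 2*k/5 + 2/5).
From deg A=0, deg B=0, deg C=4: d=5.
Solving with deg f ≤ 5: f(k) = k*(k**4 - 2*k**3 + 3*k**2 - 4*k + 4)/5.
Certificate R = B(k−1)f/C = k*(k**4 - 2*k**3 + 3*k**2 - 4*k + 4)/(5*k**4 + 2*k**3 + 7*k**2 - 2*k + 2) gives s_k = k*(k**4 - 2*k**3 + 3*k**2 - 4*k + 4).
Δs = 5*k**4 + 2*k**3 + 7*k**2 - 2*k + 2, as required.

Yes. s_k = k \left(k^{4} - 2 k^{3} + 3 k^{2} - 4 k + 4\right).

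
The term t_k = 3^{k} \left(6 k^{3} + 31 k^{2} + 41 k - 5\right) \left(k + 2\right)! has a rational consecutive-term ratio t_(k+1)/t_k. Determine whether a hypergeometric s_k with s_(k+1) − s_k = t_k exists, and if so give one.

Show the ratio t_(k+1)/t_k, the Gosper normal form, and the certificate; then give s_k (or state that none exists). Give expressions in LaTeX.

s_k = 3^{k} \left(2 k^{2} + k - 4\right) \left(k + 2\right)!

Compute t_(k+1)/t_k: get 3*(6*k**4 + 67*k**3 + 268*k**2 + 436*k + 219)/(6*k**3 + 31*k**2 + 41*k - 5).
So A=3*k + 9 and B=1, with C=k**3 + 31*k**2/6 + 41*k/6 - 5/6.
Key eq: (3*k + 9)·f(k+1) = (1)·f(k) + (k**3 + 31*k**2/6 + 41*k/6 - 5/6).
Bound: deg f ≤ 2.
Match coefficients ⇒ f(k) = (2*k**2 + k - 4)/6.
Get s_k = R·t_k = 3**k*(2*k**2 + k - 4)*factorial(k + 2) with R(k) = B(k−1)f(k)/C(k) = (2*k**2 + k - 4)/(6*k**3 + 31*k**2 + 41*k - 5).
Δs = 3**k*(6*k**3 + 31*k**2 + 41*k - 5)*factorial(k + 2), as required.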